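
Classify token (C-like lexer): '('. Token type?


Pattern: delimiter/punctuation
Type: PUNCTUATION


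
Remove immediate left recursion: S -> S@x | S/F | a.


Left-recursive alternatives: S@x, S/F; non-recursive: a
Introduce S': S -> aS', S' -> @xS' | /FS' | ε


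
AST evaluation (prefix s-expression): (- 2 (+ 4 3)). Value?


Evaluate inner: (+ 4 3) = 7
Evaluate root: (- 2 7) = -5
Result: -5


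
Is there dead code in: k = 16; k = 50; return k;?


first assignment to k is overwritten before any read
Dead: 'k = 16'


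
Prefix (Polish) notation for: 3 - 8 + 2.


left-to-right (same/higher precedence on left): tree is (+ (- 3 8) 2)
Prefix: + - 3 8 2


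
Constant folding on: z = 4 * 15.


4 * 15 = 60 at compile time
Optimized: z = 60


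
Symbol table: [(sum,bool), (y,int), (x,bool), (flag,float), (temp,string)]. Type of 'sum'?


Lookup 'sum' → type bool


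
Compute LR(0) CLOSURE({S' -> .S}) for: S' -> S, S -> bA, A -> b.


Start: S' -> .S
For each item with dot before a nonterminal B, add B -> .γ for every B-production
Closure: [S' -> .S, S -> .bA]


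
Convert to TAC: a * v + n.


Break into single-operator statements:
t1 = a * v
t2 = t1 + n


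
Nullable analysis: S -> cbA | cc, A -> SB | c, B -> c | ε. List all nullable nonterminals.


A nonterminal is nullable iff some alternative derives ε (directly, or every symbol in it is nullable)
Nullable: {B}


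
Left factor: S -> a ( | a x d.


Common prefix: 'a'
Factored: S -> a S', S' -> ( | x d


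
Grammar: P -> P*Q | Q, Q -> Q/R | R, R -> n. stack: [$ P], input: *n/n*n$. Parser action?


shift '*' to continue P -> P*Q
Action: shift


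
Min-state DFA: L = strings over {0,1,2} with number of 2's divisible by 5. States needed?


Track (count of 2) mod 5: states 0..4, accept at 0
Minimal DFA: 5 states


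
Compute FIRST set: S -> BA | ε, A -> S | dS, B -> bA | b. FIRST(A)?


Per alternative of A: FIRST(S) = {b, ε}; FIRST(dS) = {d}
FIRST(A) = {b, d, ε}


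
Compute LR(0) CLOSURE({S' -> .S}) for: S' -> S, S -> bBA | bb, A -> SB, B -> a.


Start: S' -> .S
For each item with dot before a nonterminal B, add B -> .γ for every B-production
Closure: [S' -> .S, S -> .bBA, S -> .bb]


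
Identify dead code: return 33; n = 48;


statement follows a return and is unreachable
Dead: 'n = 48'


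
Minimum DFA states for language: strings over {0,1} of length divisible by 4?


Track length mod 4: states 0..3, accept at 0
Minimal DFA: 4 states


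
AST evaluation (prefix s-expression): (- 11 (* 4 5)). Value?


Evaluate inner: (* 4 5) = 20
Evaluate root: (- 11 20) = -9
Result: -9


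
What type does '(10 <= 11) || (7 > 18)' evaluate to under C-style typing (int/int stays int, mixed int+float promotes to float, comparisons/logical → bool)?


Operand types: bool || bool
Rule: logical operators take bool operands and yield bool
Result type: bool


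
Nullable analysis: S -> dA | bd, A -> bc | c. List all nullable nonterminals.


A nonterminal is nullable iff some alternative derives ε (directly, or every symbol in it is nullable)
Nullable: {}


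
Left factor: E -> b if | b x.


Common prefix: 'b'
Factored: E -> b E', E' -> if | x


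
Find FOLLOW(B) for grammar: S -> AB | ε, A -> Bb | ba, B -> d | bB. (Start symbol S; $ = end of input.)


$ ∈ FOLLOW(S). For each A -> αBβ: add FIRST(β)\{ε} to FOLLOW(B); if β nullable, add FOLLOW(A).
FOLLOW(B) = {$, b}


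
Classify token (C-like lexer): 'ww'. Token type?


Pattern: letter/underscore followed by alphanumerics, not a keyword
Type: IDENTIFIER


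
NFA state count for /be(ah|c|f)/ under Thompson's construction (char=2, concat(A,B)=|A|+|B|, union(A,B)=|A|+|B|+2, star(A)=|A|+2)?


Syntax tree has 6 char leaf(s), 2 union(s), 0 star(s)
chars contribute 6×2 = 12; each union adds +2; each star adds +2
Total: 12 + 4 + 0 = 16 states


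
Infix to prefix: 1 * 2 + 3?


left-to-right (same/higher precedence on left): tree is (+ (* 1 2) 3)
Prefix: + * 1 2 3


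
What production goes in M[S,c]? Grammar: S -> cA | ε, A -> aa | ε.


For [S, c]: 'c' ∈ FIRST(cA)
Entry: S -> cA


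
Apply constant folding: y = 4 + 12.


4 + 12 = 16 at compile time
Optimized: y = 16


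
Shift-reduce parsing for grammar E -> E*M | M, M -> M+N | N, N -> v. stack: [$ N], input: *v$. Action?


'N' (not preceded by M+) is the handle for M -> N
Action: reduce (M -> N)


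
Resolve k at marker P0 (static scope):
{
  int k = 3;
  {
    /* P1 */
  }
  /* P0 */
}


k declared in the same block as P0
k = 3


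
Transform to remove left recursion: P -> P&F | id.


Left-recursive alternatives: P&F; non-recursive: id
Introduce P': P -> idP', P' -> &FP' | ε


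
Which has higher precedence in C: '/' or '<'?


'/' is multiplicative (level 10); '<' is relational (level 7)
Higher level binds tighter
'/' has higher precedence than '<'


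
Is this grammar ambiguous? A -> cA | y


right-linear, alternatives start with distinct terminals 'c' vs 'y': unique leftmost derivation
Unambiguous


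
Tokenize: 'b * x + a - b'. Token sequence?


Scan left to right, longest-match per lexeme
Tokens: ID(b), OP(*), ID(x), OP(+), ID(a), OP(-), ID(b)


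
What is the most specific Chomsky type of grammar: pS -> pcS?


LHS has context (more than one symbol) and |LHS| ≤ |RHS|
Classification: Type 1 (Context-Sensitive)


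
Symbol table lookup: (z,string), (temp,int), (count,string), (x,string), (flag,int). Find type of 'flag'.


Lookup 'flag' → type int


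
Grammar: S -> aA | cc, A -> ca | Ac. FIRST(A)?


Per alternative of A: FIRST(ca) = {c}; FIRST(Ac) = {c}
FIRST(A) = {c}


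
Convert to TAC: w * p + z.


Break into single-operator statements:
t1 = w * p
t2 = t1 + z


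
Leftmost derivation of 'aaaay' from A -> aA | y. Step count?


Derivation: A => aA => aaA => aaaA => aaaaA => aaaay
Steps: 5


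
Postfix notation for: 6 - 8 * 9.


* has higher precedence, evaluate 8*9 first
Postfix: 6 8 9 * -


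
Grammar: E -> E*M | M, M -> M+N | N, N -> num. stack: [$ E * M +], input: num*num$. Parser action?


no handle; shift 'num'
Action: shift


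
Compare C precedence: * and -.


'*' is multiplicative (level 10); '-' is additive (level 9)
Higher level binds tighter
'*' has higher precedence than '-'


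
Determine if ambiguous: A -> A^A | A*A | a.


'a^a*a' has two parse trees (no precedence encoded between ^ and *)
Ambiguous


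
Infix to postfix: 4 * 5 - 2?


Left to right (same or higher precedence on left)
Postfix: 4 5 * 2 -


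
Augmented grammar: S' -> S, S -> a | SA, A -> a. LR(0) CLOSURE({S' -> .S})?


Start: S' -> .S
For each item with dot before a nonterminal B, add B -> .γ for every B-production
Closure: [S' -> .S, S -> .a, S -> .SA]


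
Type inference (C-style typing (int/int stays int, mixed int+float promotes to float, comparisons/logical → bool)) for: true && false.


Operand types: bool && bool
Rule: logical operators take bool operands and yield bool
Result type: bool


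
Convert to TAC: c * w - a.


Break into single-operator statements:
t1 = c * w
t2 = t1 - a


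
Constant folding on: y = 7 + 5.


7 + 5 = 12 at compile time
Optimized: y = 12


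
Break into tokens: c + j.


Scan left to right, longest-match per lexeme
Tokens: ID(c), OP(+), ID(j)


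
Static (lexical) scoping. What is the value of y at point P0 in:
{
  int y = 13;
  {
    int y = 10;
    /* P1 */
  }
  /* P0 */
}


y declared in the same block as P0
y = 13


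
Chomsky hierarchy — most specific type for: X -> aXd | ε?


Single nonterminal LHS, but a^n d^n is not regular
Classification: Type 2 (Context-Free)


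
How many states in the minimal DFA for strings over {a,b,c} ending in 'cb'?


Track the longest suffix of input matching a prefix of 'cb': 3 classes (prefixes of length 0..2)
Minimal DFA: 3 states


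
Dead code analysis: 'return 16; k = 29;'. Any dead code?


statement follows a return and is unreachable
Dead: 'k = 29'


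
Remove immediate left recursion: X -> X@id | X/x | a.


Left-recursive alternatives: X@id, X/x; non-recursive: a
Introduce X': X -> aX', X' -> @idX' | /xX' | ε


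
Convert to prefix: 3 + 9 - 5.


left-to-right (same/higher precedence on left): tree is (- (+ 3 9) 5)
Prefix: - + 3 9 5


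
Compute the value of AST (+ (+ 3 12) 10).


Evaluate inner: (+ 3 12) = 15
Evaluate root: (+ 15 10) = 25
Result: 25


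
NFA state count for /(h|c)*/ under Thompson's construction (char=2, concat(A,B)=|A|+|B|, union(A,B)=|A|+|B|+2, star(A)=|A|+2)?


Syntax tree has 2 char leaf(s), 1 union(s), 1 star(s)
chars contribute 2×2 = 4; each union adds +2; each star adds +2
Total: 4 + 2 + 2 = 8 states


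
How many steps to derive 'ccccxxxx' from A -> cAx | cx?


Derivation: A => cAx => ccAxx => cccAxxx => ccccxxxx
Steps: 4


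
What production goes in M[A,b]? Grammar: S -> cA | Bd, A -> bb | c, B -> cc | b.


For [A, b]: 'b' ∈ FIRST(bb)
Entry: A -> bb


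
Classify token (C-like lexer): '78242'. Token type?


Pattern: digits only
Type: INTEGER_LITERAL


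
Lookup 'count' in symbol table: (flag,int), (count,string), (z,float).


Lookup 'count' → type string


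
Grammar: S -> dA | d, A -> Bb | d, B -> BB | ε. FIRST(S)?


Per alternative of S: FIRST(dA) = {d}; FIRST(d) = {d}
FIRST(S) = {d}


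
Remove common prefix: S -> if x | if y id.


Common prefix: 'if'
Factored: S -> if S', S' -> x | y id


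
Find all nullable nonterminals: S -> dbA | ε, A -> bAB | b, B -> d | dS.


A nonterminal is nullable iff some alternative derives ε (directly, or every symbol in it is nullable)
Nullable: {S}


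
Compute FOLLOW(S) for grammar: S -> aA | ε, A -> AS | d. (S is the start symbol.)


$ ∈ FOLLOW(S). For each A -> αBβ: add FIRST(β)\{ε} to FOLLOW(B); if β nullable, add FOLLOW(A).
FOLLOW(S) = {$, a}


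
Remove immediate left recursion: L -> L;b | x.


Left-recursive alternatives: L;b; non-recursive: x
Introduce L': L -> xL', L' -> ;bL' | ε


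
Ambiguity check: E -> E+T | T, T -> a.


precedence layered via separate nonterminal T: deterministic
Unambiguous


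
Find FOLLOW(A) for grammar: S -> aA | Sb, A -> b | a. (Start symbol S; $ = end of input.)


$ ∈ FOLLOW(S). For each A -> αBβ: add FIRST(β)\{ε} to FOLLOW(B); if β nullable, add FOLLOW(A).
FOLLOW(A) = {$, b}


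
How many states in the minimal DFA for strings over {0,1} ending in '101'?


Track the longest suffix of input matching a prefix of '101': 4 classes (prefixes of length 0..3)
Minimal DFA: 4 states


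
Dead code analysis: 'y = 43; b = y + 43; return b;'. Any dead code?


y is read by b's definition; b is returned
No dead code


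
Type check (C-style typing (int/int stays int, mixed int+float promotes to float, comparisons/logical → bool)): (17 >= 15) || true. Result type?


Operand types: bool || bool
Rule: logical operators take bool operands and yield bool
Result type: bool


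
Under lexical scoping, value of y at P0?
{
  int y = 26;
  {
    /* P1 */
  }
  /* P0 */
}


y declared in the same block as P0
y = 26


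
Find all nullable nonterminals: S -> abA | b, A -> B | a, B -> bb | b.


A nonterminal is nullable iff some alternative derives ε (directly, or every symbol in it is nullable)
Nullable: {}


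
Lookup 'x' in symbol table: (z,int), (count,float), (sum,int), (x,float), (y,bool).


Lookup 'x' → type float


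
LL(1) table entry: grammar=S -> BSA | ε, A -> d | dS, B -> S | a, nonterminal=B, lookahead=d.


For [B, d]: 'd' ∈ FIRST(S)
Entry: B -> S


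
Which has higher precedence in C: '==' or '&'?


'==' is equality (level 6); '&' is bitwise AND (level 5)
Higher level binds tighter
'==' has higher precedence than '&'


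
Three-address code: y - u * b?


Break into single-operator statements:
t1 = u * b
t2 = y - t1


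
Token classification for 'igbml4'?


Pattern: letter/underscore followed by alphanumerics, not a keyword
Type: IDENTIFIER


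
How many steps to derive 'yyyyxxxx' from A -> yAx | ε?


Derivation: A => yAx => yyAxx => yyyAxxx => yyyyAxxxx => yyyyxxxx
Steps: 5


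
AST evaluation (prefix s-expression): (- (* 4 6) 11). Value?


Evaluate inner: (* 4 6) = 24
Evaluate root: (- 24 11) = 13
Result: 13


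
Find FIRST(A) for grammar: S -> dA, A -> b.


Per alternative of A: FIRST(b) = {b}
FIRST(A) = {b}


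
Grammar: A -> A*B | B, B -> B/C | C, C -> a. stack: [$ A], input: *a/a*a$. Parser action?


shift '*' to continue A -> A*B
Action: shift


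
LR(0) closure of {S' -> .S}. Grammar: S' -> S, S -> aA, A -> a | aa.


Start: S' -> .S
For each item with dot before a nonterminal B, add B -> .γ for every B-production
Closure: [S' -> .S, S -> .aA]


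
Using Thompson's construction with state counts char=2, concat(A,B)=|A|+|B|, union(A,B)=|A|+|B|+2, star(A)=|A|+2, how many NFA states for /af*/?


Syntax tree has 2 char leaf(s), 0 union(s), 1 star(s)
chars contribute 2×2 = 4; each union adds +2; each star adds +2
Total: 4 + 0 + 2 = 6 states


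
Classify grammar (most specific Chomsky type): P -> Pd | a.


Left-linear: every RHS is a terminal or one nonterminal followed by a terminal
Classification: Type 3 (Regular)


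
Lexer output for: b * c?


Scan left to right, longest-match per lexeme
Tokens: ID(b), OP(*), ID(c)


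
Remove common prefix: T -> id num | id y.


Common prefix: 'id'
Factored: T -> id T', T' -> num | y


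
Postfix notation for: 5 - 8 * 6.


* has higher precedence, evaluate 8*6 first
Postfix: 5 8 6 * -


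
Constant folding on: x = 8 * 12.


8 * 12 = 96 at compile time
Optimized: x = 96


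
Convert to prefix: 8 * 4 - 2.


left-to-right (same/higher precedence on left): tree is (- (* 8 4) 2)
Prefix: - * 8 4 2


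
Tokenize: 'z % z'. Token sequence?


Scan left to right, longest-match per lexeme
Tokens: ID(z), OP(%), ID(z)


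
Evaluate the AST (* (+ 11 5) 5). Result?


Evaluate inner: (+ 11 5) = 16
Evaluate root: (* 16 5) = 80
Result: 80


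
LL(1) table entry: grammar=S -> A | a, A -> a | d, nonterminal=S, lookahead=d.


For [S, d]: 'd' ∈ FIRST(A)
Entry: S -> A


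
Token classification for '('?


Pattern: delimiter/punctuation
Type: PUNCTUATION


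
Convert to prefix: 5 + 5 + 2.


left-to-right (same/higher precedence on left): tree is (+ (+ 5 5) 2)
Prefix: + + 5 5 2


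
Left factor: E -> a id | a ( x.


Common prefix: 'a'
Factored: E -> a E', E' -> id | ( x


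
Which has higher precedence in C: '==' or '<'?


'<' is relational (level 7); '==' is equality (level 6)
Higher level binds tighter
'<' has higher precedence than '=='


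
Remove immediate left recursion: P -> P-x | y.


Left-recursive alternatives: P-x; non-recursive: y
Introduce P': P -> yP', P' -> -xP' | ε


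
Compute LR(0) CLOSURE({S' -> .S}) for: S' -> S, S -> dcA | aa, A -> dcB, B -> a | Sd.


Start: S' -> .S
For each item with dot before a nonterminal B, add B -> .γ for every B-production
Closure: [S' -> .S, S -> .dcA, S -> .aa]


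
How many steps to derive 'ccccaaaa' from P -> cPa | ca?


Derivation: P => cPa => ccPaa => cccPaaa => ccccaaaa
Steps: 4


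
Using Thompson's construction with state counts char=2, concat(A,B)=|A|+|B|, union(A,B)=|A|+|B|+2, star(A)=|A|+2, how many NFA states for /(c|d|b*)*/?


Syntax tree has 3 char leaf(s), 2 union(s), 2 star(s)
chars contribute 3×2 = 6; each union adds +2; each star adds +2
Total: 6 + 4 + 4 = 14 states


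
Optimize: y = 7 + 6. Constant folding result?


7 + 6 = 13 at compile time
Optimized: y = 13


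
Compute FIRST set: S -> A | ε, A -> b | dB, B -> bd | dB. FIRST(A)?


Per alternative of A: FIRST(b) = {b}; FIRST(dB) = {d}
FIRST(A) = {b, d}


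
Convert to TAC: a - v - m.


Break into single-operator statements:
t1 = a - v
t2 = t1 - m


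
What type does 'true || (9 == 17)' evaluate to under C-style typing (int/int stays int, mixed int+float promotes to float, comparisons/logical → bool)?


Operand types: bool || bool
Rule: logical operators take bool operands and yield bool
Result type: bool


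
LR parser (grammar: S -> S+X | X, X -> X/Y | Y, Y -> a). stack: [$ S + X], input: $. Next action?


handle 'S+X' on top; lookahead ∈ FOLLOW(S) = {+, $}
Action: reduce (S -> S+X)


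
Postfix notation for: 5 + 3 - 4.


Left to right (same or higher precedence on left)
Postfix: 5 3 + 4 -


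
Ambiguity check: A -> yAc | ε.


balanced y^n…c^n: each string has a unique parse
Unambiguous


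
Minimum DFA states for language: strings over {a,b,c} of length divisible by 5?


Track length mod 5: states 0..4, accept at 0
Minimal DFA: 5 states


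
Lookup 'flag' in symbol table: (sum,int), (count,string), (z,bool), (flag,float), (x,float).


Lookup 'flag' → type float


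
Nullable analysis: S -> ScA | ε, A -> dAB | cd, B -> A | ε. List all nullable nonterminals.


A nonterminal is nullable iff some alternative derives ε (directly, or every symbol in it is nullable)
Nullable: {B, S}


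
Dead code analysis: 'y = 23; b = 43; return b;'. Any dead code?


y is assigned but never read
Dead: 'y = 23'


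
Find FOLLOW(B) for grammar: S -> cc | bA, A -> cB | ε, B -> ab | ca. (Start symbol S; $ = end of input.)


$ ∈ FOLLOW(S). For each A -> αBβ: add FIRST(β)\{ε} to FOLLOW(B); if β nullable, add FOLLOW(A).
FOLLOW(B) = {$}


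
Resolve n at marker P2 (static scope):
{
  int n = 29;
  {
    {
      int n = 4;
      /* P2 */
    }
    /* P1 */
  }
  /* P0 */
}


n declared in the same block as P2
n = 4


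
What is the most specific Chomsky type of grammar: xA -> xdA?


LHS has context (more than one symbol) and |LHS| ≤ |RHS|
Classification: Type 1 (Context-Sensitive)


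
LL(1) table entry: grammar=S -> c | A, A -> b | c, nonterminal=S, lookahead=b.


For [S, b]: 'b' ∈ FIRST(A)
Entry: S -> A


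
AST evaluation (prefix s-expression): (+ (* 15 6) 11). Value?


Evaluate inner: (* 15 6) = 90
Evaluate root: (+ 90 11) = 101
Result: 101


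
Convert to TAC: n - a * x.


Break into single-operator statements:
t1 = a * x
t2 = n - t1


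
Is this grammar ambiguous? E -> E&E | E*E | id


'id&id*id' has two parse trees (no precedence encoded between & and *)
Ambiguous


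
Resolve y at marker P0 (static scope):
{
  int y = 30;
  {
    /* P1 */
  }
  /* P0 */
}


y declared in the same block as P0
y = 30


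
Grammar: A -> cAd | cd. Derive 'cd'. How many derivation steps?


Derivation: A => cd
Steps: 1


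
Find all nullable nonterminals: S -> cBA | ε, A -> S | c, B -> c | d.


A nonterminal is nullable iff some alternative derives ε (directly, or every symbol in it is nullable)
Nullable: {A, S}


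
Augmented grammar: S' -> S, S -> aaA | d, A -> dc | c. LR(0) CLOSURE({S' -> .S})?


Start: S' -> .S
For each item with dot before a nonterminal B, add B -> .γ for every B-production
Closure: [S' -> .S, S -> .aaA, S -> .d]


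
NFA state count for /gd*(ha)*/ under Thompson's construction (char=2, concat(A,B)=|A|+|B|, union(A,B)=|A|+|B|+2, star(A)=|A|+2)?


Syntax tree has 4 char leaf(s), 0 union(s), 2 star(s)
chars contribute 4×2 = 8; each union adds +2; each star adds +2
Total: 8 + 0 + 4 = 12 states


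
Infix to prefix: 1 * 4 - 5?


left-to-right (same/higher precedence on left): tree is (- (* 1 4) 5)
Prefix: - * 1 4 5


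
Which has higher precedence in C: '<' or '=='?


'<' is relational (level 7); '==' is equality (level 6)
Higher level binds tighter
'<' has higher precedence than '=='


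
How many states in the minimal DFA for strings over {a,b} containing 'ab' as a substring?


KMP-style automaton: 2 progress states + 1 absorbing accept = 3
Minimal DFA: 3 states


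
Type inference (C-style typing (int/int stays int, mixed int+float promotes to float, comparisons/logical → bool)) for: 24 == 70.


Operand types: int == int
Rule: comparison yields bool
Result type: bool


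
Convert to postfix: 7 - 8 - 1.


Left to right (same or higher precedence on left)
Postfix: 7 8 - 1 -


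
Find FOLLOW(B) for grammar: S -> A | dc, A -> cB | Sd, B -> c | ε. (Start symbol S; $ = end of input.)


$ ∈ FOLLOW(S). For each A -> αBβ: add FIRST(β)\{ε} to FOLLOW(B); if β nullable, add FOLLOW(A).
FOLLOW(B) = {$, d}


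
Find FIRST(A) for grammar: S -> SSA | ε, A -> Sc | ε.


Per alternative of A: FIRST(Sc) = {c}; FIRST(ε) = {ε}
FIRST(A) = {c, ε}


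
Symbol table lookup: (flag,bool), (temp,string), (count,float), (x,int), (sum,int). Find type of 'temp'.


Lookup 'temp' → type string


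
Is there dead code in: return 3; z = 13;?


statement follows a return and is unreachable
Dead: 'z = 13'


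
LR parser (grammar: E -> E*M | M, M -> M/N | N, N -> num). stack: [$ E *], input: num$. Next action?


no handle ('E*' is not any RHS); shift 'num'
Action: shift


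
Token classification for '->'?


Pattern: operator symbol
Type: OPERATOR


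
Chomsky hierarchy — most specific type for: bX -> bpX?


LHS has context (more than one symbol) and |LHS| ≤ |RHS|
Classification: Type 1 (Context-Sensitive)


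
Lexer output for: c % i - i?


Scan left to right, longest-match per lexeme
Tokens: ID(c), OP(%), ID(i), OP(-), ID(i)


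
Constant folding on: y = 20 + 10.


20 + 10 = 30 at compile time
Optimized: y = 30


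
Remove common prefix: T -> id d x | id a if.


Common prefix: 'id'
Factored: T -> id T', T' -> d x | a if


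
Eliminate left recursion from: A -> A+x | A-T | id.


Left-recursive alternatives: A+x, A-T; non-recursive: id
Introduce A': A -> idA', A' -> +xA' | -TA' | ε


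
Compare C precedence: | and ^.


'^' is bitwise XOR (level 4); '|' is bitwise OR (level 3)
Higher level binds tighter
'^' has higher precedence than '|'


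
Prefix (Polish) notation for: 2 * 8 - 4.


left-to-right (same/higher precedence on left): tree is (- (* 2 8) 4)
Prefix: - * 2 8 4


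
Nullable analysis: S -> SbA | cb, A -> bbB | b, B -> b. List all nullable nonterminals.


A nonterminal is nullable iff some alternative derives ε (directly, or every symbol in it is nullable)
Nullable: {}


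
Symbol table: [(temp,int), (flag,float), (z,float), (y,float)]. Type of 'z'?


Lookup 'z' → type float


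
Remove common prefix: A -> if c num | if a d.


Common prefix: 'if'
Factored: A -> if A', A' -> c num | a d


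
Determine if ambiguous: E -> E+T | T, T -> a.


precedence layered via separate nonterminal T: deterministic
Unambiguous


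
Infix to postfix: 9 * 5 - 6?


Left to right (same or higher precedence on left)
Postfix: 9 5 * 6 -


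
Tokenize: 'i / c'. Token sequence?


Scan left to right, longest-match per lexeme
Tokens: ID(i), OP(/), ID(c)


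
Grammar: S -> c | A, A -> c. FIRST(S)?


Per alternative of S: FIRST(c) = {c}; FIRST(A) = {c}
FIRST(S) = {c}


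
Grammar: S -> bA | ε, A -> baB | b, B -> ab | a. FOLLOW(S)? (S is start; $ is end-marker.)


$ ∈ FOLLOW(S). For each A -> αBβ: add FIRST(β)\{ε} to FOLLOW(B); if β nullable, add FOLLOW(A).
FOLLOW(S) = {$}


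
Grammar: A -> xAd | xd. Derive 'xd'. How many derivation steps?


Derivation: A => xd
Steps: 1


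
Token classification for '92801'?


Pattern: digits only
Type: INTEGER_LITERAL


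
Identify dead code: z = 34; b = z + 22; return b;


z is read by b's definition; b is returned
No dead code


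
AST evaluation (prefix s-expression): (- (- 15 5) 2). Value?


Evaluate inner: (- 15 5) = 10
Evaluate root: (- 10 2) = 8
Result: 8


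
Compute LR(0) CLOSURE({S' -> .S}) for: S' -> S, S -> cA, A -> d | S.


Start: S' -> .S
For each item with dot before a nonterminal B, add B -> .γ for every B-production
Closure: [S' -> .S, S -> .cA]


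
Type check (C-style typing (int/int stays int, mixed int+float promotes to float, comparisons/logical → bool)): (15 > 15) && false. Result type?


Operand types: bool && bool
Rule: logical operators take bool operands and yield bool
Result type: bool


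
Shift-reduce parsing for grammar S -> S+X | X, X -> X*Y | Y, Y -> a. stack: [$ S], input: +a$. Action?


shift '+' to continue S -> S+X
Action: shift


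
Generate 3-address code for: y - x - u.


Break into single-operator statements:
t1 = y - x
t2 = t1 - u


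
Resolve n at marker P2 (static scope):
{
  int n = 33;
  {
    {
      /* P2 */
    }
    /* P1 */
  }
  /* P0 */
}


P2's block does not declare n; resolves to the enclosing declaration at depth 0
n = 33


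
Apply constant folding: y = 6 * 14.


6 * 14 = 84 at compile time
Optimized: y = 84


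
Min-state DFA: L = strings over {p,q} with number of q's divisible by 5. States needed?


Track (count of q) mod 5: states 0..4, accept at 0
Minimal DFA: 5 states


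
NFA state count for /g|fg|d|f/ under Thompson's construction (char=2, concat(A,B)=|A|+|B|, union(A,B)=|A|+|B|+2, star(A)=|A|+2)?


Syntax tree has 5 char leaf(s), 3 union(s), 0 star(s)
chars contribute 5×2 = 10; each union adds +2; each star adds +2
Total: 10 + 6 + 0 = 16 states


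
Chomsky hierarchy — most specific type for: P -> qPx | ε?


Single nonterminal LHS, but q^n x^n is not regular
Classification: Type 2 (Context-Free)


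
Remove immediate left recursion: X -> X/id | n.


Left-recursive alternatives: X/id; non-recursive: n
Introduce X': X -> nX', X' -> /idX' | ε


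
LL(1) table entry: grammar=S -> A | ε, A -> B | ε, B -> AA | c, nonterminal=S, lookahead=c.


For [S, c]: 'c' ∈ FIRST(A)
Entry: S -> A


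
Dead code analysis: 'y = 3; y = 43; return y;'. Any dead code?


first assignment to y is overwritten before any read
Dead: 'y = 3'


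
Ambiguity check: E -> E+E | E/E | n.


'n+n/n' has two parse trees (no precedence encoded between + and /)
Ambiguous


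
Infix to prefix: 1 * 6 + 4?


left-to-right (same/higher precedence on left): tree is (+ (* 1 6) 4)
Prefix: + * 1 6 4


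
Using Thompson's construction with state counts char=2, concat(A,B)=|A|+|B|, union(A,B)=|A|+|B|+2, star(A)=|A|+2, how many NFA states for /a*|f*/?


Syntax tree has 2 char leaf(s), 1 union(s), 2 star(s)
chars contribute 2×2 = 4; each union adds +2; each star adds +2
Total: 4 + 2 + 4 = 10 states


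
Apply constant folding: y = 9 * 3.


9 * 3 = 27 at compile time
Optimized: y = 27


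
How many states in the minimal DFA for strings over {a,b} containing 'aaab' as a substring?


KMP-style automaton: 4 progress states + 1 absorbing accept = 5
Minimal DFA: 5 states


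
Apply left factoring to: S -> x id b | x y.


Common prefix: 'x'
Factored: S -> x S', S' -> id b | y


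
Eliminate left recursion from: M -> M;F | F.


Left-recursive alternatives: M;F; non-recursive: F
Introduce M': M -> FM', M' -> ;FM' | ε


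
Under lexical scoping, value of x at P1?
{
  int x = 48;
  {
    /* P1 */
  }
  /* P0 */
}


P1's block does not declare x; resolves to the enclosing declaration at depth 0
x = 48


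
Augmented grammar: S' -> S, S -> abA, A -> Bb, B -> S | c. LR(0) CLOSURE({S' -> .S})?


Start: S' -> .S
For each item with dot before a nonterminal B, add B -> .γ for every B-production
Closure: [S' -> .S, S -> .abA]


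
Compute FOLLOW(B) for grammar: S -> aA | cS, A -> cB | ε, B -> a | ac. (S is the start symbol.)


$ ∈ FOLLOW(S). For each A -> αBβ: add FIRST(β)\{ε} to FOLLOW(B); if β nullable, add FOLLOW(A).
FOLLOW(B) = {$}


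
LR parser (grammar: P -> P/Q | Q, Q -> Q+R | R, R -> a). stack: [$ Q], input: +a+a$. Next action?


shift '+' to continue Q -> Q+R
Action: shift


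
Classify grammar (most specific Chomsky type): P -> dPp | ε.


Single nonterminal LHS, but d^n p^n is not regular
Classification: Type 2 (Context-Free)


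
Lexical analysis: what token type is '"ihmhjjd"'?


Pattern: double-quoted sequence
Type: STRING_LITERAL


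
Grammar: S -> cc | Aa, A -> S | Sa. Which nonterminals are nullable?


A nonterminal is nullable iff some alternative derives ε (directly, or every symbol in it is nullable)
Nullable: {}


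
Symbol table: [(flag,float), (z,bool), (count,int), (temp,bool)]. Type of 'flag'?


Lookup 'flag' → type float


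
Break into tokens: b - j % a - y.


Scan left to right, longest-match per lexeme
Tokens: ID(b), OP(-), ID(j), OP(%), ID(a), OP(-), ID(y)


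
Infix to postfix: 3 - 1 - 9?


Left to right (same or higher precedence on left)
Postfix: 3 1 - 9 -


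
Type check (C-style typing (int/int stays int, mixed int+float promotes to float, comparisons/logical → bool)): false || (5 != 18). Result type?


Operand types: bool || bool
Rule: logical operators take bool operands and yield bool
Result type: bool


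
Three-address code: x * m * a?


Break into single-operator statements:
t1 = x * m
t2 = t1 * a


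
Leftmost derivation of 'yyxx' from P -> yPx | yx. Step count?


Derivation: P => yPx => yyxx
Steps: 2


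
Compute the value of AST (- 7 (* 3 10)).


Evaluate inner: (* 3 10) = 30
Evaluate root: (- 7 30) = -23
Result: -23


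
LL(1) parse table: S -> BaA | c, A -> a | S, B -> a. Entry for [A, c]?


For [A, c]: 'c' ∈ FIRST(S)
Entry: A -> S


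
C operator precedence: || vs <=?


'<=' is relational (level 7); '||' is logical OR (level 1)
Higher level binds tighter
'<=' has higher precedence than '||'


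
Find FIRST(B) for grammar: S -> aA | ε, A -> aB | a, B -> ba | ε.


Per alternative of B: FIRST(ba) = {b}; FIRST(ε) = {ε}
FIRST(B) = {b, ε}


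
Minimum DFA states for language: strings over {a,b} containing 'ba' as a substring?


KMP-style automaton: 2 progress states + 1 absorbing accept = 3
Minimal DFA: 3 states


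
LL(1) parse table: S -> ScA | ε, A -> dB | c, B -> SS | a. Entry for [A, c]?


For [A, c]: 'c' ∈ FIRST(c)
Entry: A -> c


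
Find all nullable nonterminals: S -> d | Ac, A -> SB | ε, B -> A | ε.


A nonterminal is nullable iff some alternative derives ε (directly, or every symbol in it is nullable)
Nullable: {A, B}


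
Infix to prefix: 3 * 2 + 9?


left-to-right (same/higher precedence on left): tree is (+ (* 3 2) 9)
Prefix: + * 3 2 9


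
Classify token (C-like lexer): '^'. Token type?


Pattern: operator symbol
Type: OPERATOR


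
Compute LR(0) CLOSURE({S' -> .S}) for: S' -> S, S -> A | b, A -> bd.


Start: S' -> .S
For each item with dot before a nonterminal B, add B -> .γ for every B-production
Closure: [S' -> .S, S -> .A, S -> .b, A -> .bd]


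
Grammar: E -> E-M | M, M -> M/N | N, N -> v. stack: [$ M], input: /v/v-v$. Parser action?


shift '/' to continue M -> M/N
Action: shift


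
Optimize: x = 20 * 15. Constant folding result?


20 * 15 = 300 at compile time
Optimized: x = 300


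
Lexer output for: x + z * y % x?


Scan left to right, longest-match per lexeme
Tokens: ID(x), OP(+), ID(z), OP(*), ID(y), OP(%), ID(x)


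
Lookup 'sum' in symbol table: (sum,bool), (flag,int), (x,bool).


Lookup 'sum' → type bool


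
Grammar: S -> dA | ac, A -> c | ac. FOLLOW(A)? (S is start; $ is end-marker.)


$ ∈ FOLLOW(S). For each A -> αBβ: add FIRST(β)\{ε} to FOLLOW(B); if β nullable, add FOLLOW(A).
FOLLOW(A) = {$}


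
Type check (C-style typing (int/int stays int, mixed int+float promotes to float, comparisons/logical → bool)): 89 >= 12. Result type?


Operand types: int >= int
Rule: comparison yields bool
Result type: bool


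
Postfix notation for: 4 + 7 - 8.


Left to right (same or higher precedence on left)
Postfix: 4 7 + 8 -


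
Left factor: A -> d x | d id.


Common prefix: 'd'
Factored: A -> d A', A' -> x | id


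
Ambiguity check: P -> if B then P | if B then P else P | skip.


dangling else: 'if B then if B then skip else skip' parses two ways
Ambiguous


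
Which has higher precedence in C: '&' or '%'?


'%' is multiplicative (level 10); '&' is bitwise AND (level 5)
Higher level binds tighter
'%' has higher precedence than '&'


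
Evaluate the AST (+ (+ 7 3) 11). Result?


Evaluate inner: (+ 7 3) = 10
Evaluate root: (+ 10 11) = 21
Result: 21


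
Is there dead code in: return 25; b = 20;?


statement follows a return and is unreachable
Dead: 'b = 20'


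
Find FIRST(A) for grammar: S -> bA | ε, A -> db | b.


Per alternative of A: FIRST(db) = {d}; FIRST(b) = {b}
FIRST(A) = {b, d}


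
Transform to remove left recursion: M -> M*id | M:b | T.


Left-recursive alternatives: M*id, M:b; non-recursive: T
Introduce M': M -> TM', M' -> *idM' | :bM' | ε


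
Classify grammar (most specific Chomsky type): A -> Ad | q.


Left-linear: every RHS is a terminal or one nonterminal followed by a terminal
Classification: Type 3 (Regular)


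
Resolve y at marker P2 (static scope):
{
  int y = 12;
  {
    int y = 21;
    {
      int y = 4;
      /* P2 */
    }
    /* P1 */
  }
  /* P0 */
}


y declared in the same block as P2
y = 4


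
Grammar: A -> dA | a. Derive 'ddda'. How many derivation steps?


Derivation: A => dA => ddA => dddA => ddda
Steps: 4


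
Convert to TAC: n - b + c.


Break into single-operator statements:
t1 = n - b
t2 = t1 + c


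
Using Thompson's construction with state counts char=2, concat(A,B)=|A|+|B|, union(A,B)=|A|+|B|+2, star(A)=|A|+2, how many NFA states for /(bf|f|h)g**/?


Syntax tree has 5 char leaf(s), 2 union(s), 2 star(s)
chars contribute 5×2 = 10; each union adds +2; each star adds +2
Total: 10 + 4 + 4 = 18 states


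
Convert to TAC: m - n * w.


Break into single-operator statements:
t1 = n * w
t2 = m - t1


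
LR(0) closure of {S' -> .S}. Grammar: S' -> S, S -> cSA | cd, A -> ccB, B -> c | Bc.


Start: S' -> .S
For each item with dot before a nonterminal B, add B -> .γ for every B-production
Closure: [S' -> .S, S -> .cSA, S -> .cd]


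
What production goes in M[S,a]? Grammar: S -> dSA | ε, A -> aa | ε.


For [S, a]: ε is nullable and 'a' ∈ FOLLOW(S)
Entry: S -> ε


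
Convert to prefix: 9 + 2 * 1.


'*' binds tighter: tree is (+ 9 (* 2 1))
Prefix: + 9 * 2 1


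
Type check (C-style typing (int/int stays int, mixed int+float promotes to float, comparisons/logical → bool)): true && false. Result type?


Operand types: bool && bool
Rule: logical operators take bool operands and yield bool
Result type: bool


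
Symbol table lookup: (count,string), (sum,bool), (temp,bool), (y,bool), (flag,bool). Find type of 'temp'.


Lookup 'temp' → type bool


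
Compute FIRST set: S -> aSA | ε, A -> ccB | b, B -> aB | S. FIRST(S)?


Per alternative of S: FIRST(aSA) = {a}; FIRST(ε) = {ε}
FIRST(S) = {a, ε}


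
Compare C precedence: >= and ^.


'>=' is relational (level 7); '^' is bitwise XOR (level 4)
Higher level binds tighter
'>=' has higher precedence than '^'


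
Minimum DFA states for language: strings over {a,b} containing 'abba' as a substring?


KMP-style automaton: 4 progress states + 1 absorbing accept = 5
Minimal DFA: 5 states


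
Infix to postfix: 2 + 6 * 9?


* has higher precedence, evaluate 6*9 first
Postfix: 2 6 9 * +


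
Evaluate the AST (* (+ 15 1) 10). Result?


Evaluate inner: (+ 15 1) = 16
Evaluate root: (* 16 10) = 160
Result: 160


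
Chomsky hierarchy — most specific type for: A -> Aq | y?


Left-linear: every RHS is a terminal or one nonterminal followed by a terminal
Classification: Type 3 (Regular)


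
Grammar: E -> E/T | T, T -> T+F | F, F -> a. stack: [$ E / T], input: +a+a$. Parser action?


'+' can extend T; shift to build T -> T+F
Action: shift


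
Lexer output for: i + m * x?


Scan left to right, longest-match per lexeme
Tokens: ID(i), OP(+), ID(m), OP(*), ID(x)


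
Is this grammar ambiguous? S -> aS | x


right-linear, alternatives start with distinct terminals 'a' vs 'x': unique leftmost derivation
Unambiguous


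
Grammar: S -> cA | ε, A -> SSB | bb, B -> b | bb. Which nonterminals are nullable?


A nonterminal is nullable iff some alternative derives ε (directly, or every symbol in it is nullable)
Nullable: {S}


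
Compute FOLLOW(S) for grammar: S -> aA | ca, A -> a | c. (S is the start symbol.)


$ ∈ FOLLOW(S). For each A -> αBβ: add FIRST(β)\{ε} to FOLLOW(B); if β nullable, add FOLLOW(A).
FOLLOW(S) = {$}


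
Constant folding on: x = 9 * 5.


9 * 5 = 45 at compile time
Optimized: x = 45


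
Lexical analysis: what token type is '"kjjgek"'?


Pattern: double-quoted sequence
Type: STRING_LITERAL


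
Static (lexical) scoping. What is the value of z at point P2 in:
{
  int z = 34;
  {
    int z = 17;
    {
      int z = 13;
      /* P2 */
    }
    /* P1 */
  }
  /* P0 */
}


z declared in the same block as P2
z = 13


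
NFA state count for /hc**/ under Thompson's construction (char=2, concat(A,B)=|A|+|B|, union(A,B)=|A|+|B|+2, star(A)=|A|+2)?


Syntax tree has 2 char leaf(s), 0 union(s), 2 star(s)
chars contribute 2×2 = 4; each union adds +2; each star adds +2
Total: 4 + 0 + 4 = 8 states


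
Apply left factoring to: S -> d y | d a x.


Common prefix: 'd'
Factored: S -> d S', S' -> y | a x


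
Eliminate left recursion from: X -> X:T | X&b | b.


Left-recursive alternatives: X:T, X&b; non-recursive: b
Introduce X': X -> bX', X' -> :TX' | &bX' | ε


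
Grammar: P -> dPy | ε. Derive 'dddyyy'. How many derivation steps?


Derivation: P => dPy => ddPyy => dddPyyy => dddyyy
Steps: 4


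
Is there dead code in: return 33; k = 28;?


statement follows a return and is unreachable
Dead: 'k = 28'


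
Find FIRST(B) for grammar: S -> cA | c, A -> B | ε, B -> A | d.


Per alternative of B: FIRST(A) = {d, ε}; FIRST(d) = {d}
FIRST(B) = {d, ε}


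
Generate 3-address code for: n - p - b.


Break into single-operator statements:
t1 = n - p
t2 = t1 - b


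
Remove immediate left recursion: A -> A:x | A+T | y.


Left-recursive alternatives: A:x, A+T; non-recursive: y
Introduce A': A -> yA', A' -> :xA' | +TA' | ε


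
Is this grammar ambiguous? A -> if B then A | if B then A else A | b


dangling else: 'if B then if B then b else b' parses two ways
Ambiguous


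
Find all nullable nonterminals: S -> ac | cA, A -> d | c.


A nonterminal is nullable iff some alternative derives ε (directly, or every symbol in it is nullable)
Nullable: {}


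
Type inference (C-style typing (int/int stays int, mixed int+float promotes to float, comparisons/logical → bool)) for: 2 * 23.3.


Operand types: int * float
Rule: mixed int/float promotes to float; int/int stays int
Result type: float


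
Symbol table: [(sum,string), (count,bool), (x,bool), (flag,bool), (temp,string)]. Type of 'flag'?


Lookup 'flag' → type bool


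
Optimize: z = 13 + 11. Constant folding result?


13 + 11 = 24 at compile time
Optimized: z = 24


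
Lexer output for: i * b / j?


Scan left to right, longest-match per lexeme
Tokens: ID(i), OP(*), ID(b), OP(/), ID(j)


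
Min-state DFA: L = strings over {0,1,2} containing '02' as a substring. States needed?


KMP-style automaton: 2 progress states + 1 absorbing accept = 3
Minimal DFA: 3 states
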